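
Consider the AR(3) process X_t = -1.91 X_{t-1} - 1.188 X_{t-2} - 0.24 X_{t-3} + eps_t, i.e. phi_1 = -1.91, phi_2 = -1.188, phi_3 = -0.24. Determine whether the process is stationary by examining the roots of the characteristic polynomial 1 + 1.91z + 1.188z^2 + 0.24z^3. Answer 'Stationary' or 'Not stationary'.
\text{Stationary}

The AR(p) characteristic polynomial is P(z) = 1 + 1.91z + 1.188z^2 + 0.24z^3.
Stationarity requires all roots to lie outside the unit circle, i.e. |z| > 1 for every root.
Degree 3: look for a simple real root z0 first, then factor out (1 - z/z0) and solve the remaining quadratic.
Testing z0 = -1.25: P(-1.25) = 1 + (1.91)(-1.25) + (1.188)(-1.25)^2 + (0.24)(-1.25)^3
  = 1 + (-2.3875) + (1.85625) + (-0.46875) = 0.  So z_0 = -1.25 is a root, |z_0| = 1.25.
Divide out the factor (1 + 0.8 z) = (1 - z/z0) (since 1/z0 = -0.8):
  P(z) = (1 + 0.8 z)(1 + (1.11) z + (0.3) z^2)
  [check: z-coef 1.11 - (-0.8) = 1.91; z^2-coef 0.3 - (-0.8)(1.11) = 1.188; z^3-coef -(-0.8)(0.3) = 0.24.]
Remaining roots from the quadratic factor 1 + (1.11) z + (0.3) z^2:
  Set 1 + (1.11) z + (0.3) z^2 = 0, i.e. a z^2 + b z + c = 0 with a = 0.3, b = 1.11, c = 1.
  Discriminant D = b^2 - 4ac = (1.11)^2 - 4*(0.3)*1 = 1.2321 - (1.2) = 0.0321.
  D >= 0, so the roots are real: z = (-b +/- sqrt(D)) / (2a) = (-1.11 +/- 0.179165) / (0.6).
    z_1 = (-1.11 + 0.179165) / (0.6) = -1.5514,   |z_1| = 1.5514.
    z_2 = (-1.11 - 0.179165) / (0.6) = -2.1486,   |z_2| = 2.1486.
Moduli of all roots: 1.2500, 1.5514, 2.1486.
All moduli strictly greater than 1? Yes.
Verdict: Stationary.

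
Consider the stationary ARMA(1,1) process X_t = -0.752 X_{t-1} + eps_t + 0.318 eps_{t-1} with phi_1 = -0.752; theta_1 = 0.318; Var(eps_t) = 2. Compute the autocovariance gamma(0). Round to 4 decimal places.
\gamma(0) = 2.8670

Multiply the model equation by X_{t-k} and take expectations. With theta_0 = psi_0 = 1 and psi_j the MA(infinity) weights, this gives
  gamma(k) - sum_i phi_i gamma(k-i) = c_k,
  c_k = sigma^2 * sum_{j=k..q} theta_j psi_{j-k}   (c_k = 0 for k > q),
using gamma(-m) = gamma(m).
psi-weights needed (psi_j = theta_j + sum_i phi_i psi_{j-i}):
  psi_1 = theta_1 + phi_1 = 0.318 + (-0.752) = -0.434
Right-hand sides:
  c_0 = sigma^2 (1 + theta_1 psi_1) = 2 * (1 + (0.318)(-0.434)) = 2 * 0.861988 = 1.723976
  c_1 = sigma^2 theta_1 = 2 * (0.318) = 0.636
  c_2 = 0
Equations for k = 0 and k = 1 (AR order 1):
  gamma(0) = phi_1 gamma(1) + c_0
  gamma(1) = phi_1 gamma(0) + c_1
Substituting the second into the first: gamma(0) (1 - phi_1^2) = c_0 + phi_1 c_1, so
  gamma(0) = (c_0 + phi_1 c_1) / (1 - phi_1^2) = (1.723976 + (-0.752)(0.636)) / (1 - (-0.752)^2) = 1.245704 / 0.434496 = 2.867009.
Therefore gamma(0) = 2.8670 (to 4 decimal places).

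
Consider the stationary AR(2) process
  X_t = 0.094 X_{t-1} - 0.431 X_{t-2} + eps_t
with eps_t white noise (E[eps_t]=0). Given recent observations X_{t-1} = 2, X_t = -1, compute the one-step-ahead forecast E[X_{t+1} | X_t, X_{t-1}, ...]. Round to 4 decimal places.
E[X_{t+1} \mid \mathcal F_t] = -0.9560

For an AR(p) model X_t = c + sum_i phi_i X_{t-i} + eps_t, the
one-step-ahead conditional mean is
  E[X_{t+1} | X_t, ...] = c + sum_i phi_i X_{t+1-i}.
Substitute known values:
  E[X_{t+1} | ...] = (0.094) * (-1) + (-0.431) * (2)
                   = -0.9560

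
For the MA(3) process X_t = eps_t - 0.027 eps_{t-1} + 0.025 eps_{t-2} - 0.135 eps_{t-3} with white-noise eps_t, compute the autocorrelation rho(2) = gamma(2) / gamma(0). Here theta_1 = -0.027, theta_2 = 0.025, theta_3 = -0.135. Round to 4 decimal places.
\rho(2) = 0.0281

For an MA(q) process with theta_0 = 1, the autocovariance is
  gamma(k) = sigma^2 * sum_{i=0..q-k} theta_i * theta_{i+k},
and rho(k) = gamma(k) / gamma(0). Sigma^2 cancels.
  numerator   = (1)*(0.025) + (-0.027)*(-0.135) = 0.028645.
  denominator = (1)^2 + (-0.027)^2 + (0.025)^2 + (-0.135)^2 = 1.019579.
  rho(2) = 0.028645 / 1.019579 = 0.0281.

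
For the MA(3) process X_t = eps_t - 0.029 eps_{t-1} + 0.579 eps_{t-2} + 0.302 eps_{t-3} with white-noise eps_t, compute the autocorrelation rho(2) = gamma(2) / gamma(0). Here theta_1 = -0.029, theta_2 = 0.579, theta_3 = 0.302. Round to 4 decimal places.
\rho(2) = 0.3995

For an MA(q) process with theta_0 = 1, the autocovariance is
  gamma(k) = sigma^2 * sum_{i=0..q-k} theta_i * theta_{i+k},
and rho(k) = gamma(k) / gamma(0). Sigma^2 cancels.
  numerator   = (1)*(0.579) + (-0.029)*(0.302) = 0.570242.
  denominator = (1)^2 + (-0.029)^2 + (0.579)^2 + (0.302)^2 = 1.427286.
  rho(2) = 0.570242 / 1.427286 = 0.3995.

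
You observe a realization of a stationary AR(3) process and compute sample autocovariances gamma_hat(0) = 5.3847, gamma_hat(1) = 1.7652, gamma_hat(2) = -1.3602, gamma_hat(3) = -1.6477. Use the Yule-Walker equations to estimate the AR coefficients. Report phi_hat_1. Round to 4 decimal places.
\hat\phi_{1} = 0.4290

The Yule-Walker equations for an AR(p) process read, in matrix form,
  Gamma_p phi = r_p,   with   (Gamma_p)_{ij} = gamma(|i - j|),
                       (r_p)_i = gamma(i),   i,j = 1..p.
Substitute the sample gammas (Toeplitz matrix and right-hand side of size 3):
  Gamma_p = [[5.3847, 1.7652, -1.3602], [1.7652, 5.3847, 1.7652], [-1.3602, 1.7652, 5.3847]]
  r_p     = [1.7652, -1.3602, -1.6477]
Written out (R1..R3):
  (R1) 5.3847 phi_1 + 1.7652 phi_2 - 1.3602 phi_3 = 1.7652
  (R2) 1.7652 phi_1 + 5.3847 phi_2 + 1.7652 phi_3 = -1.3602
  (R3) -1.3602 phi_1 + 1.7652 phi_2 + 5.3847 phi_3 = -1.6477
Gaussian elimination:
  R2 <- R2 - (1.7652/5.3847) R1 = R2 - (0.327818) R1:  4.806036 phi_2 + 2.211098 phi_3 = -1.938864
  R3 <- R3 - (-1.3602/5.3847) R1 = R3 - (-0.252605) R1:  2.211098 phi_2 + 5.041107 phi_3 = -1.201802
  R3 <- R3 - (2.211098/4.806036) R2 = R3 - (0.460067) R2:  4.023855 phi_3 = -0.309796
Back-substitution:
  phi_hat_3 = -0.309796 / 4.023855 = -0.07699
  phi_hat_2 = (-1.938864 - (2.211098)(-0.07699)) / 4.806036 = -0.368002
  phi_hat_1 = (1.7652 - (1.7652)(-0.368002) - (-1.3602)(-0.07699)) / 5.3847 = 0.429007
So phi_hat = [0.4290, -0.3680, -0.0770].
Therefore phi_hat_1 = 0.4290.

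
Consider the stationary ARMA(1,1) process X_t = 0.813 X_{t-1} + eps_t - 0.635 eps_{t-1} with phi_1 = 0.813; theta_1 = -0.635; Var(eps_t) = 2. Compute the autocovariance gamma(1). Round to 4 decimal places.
\gamma(1) = 0.5080

Multiply the model equation by X_{t-k} and take expectations. With theta_0 = psi_0 = 1 and psi_j the MA(infinity) weights, this gives
  gamma(k) - sum_i phi_i gamma(k-i) = c_k,
  c_k = sigma^2 * sum_{j=k..q} theta_j psi_{j-k}   (c_k = 0 for k > q),
using gamma(-m) = gamma(m).
psi-weights needed (psi_j = theta_j + sum_i phi_i psi_{j-i}):
  psi_1 = theta_1 + phi_1 = -0.635 + (0.813) = 0.178
Right-hand sides:
  c_0 = sigma^2 (1 + theta_1 psi_1) = 2 * (1 + (-0.635)(0.178)) = 2 * 0.88697 = 1.77394
  c_1 = sigma^2 theta_1 = 2 * (-0.635) = -1.27
  c_2 = 0
Equations for k = 0 and k = 1 (AR order 1):
  gamma(0) = phi_1 gamma(1) + c_0
  gamma(1) = phi_1 gamma(0) + c_1
Substituting the second into the first: gamma(0) (1 - phi_1^2) = c_0 + phi_1 c_1, so
  gamma(0) = (c_0 + phi_1 c_1) / (1 - phi_1^2) = (1.77394 + (0.813)(-1.27)) / (1 - (0.813)^2) = 0.74143 / 0.339031 = 2.186909.
  gamma(1) = phi_1 gamma(0) + c_1 = (0.813)(2.186909) + (-1.27) = 0.507957.
Therefore gamma(1) = 0.5080 (to 4 decimal places).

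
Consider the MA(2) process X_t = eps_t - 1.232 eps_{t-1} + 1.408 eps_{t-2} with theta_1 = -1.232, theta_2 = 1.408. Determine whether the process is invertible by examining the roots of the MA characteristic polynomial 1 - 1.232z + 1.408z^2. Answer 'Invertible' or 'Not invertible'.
\text{Not invertible}

The MA(q) characteristic polynomial is P(z) = 1 - 1.232z + 1.408z^2.
Invertibility requires all roots to lie outside the unit circle, i.e. |z| > 1 for every root.
Set 1 + (-1.232) z + (1.408) z^2 = 0, i.e. a z^2 + b z + c = 0 with a = 1.408, b = -1.232, c = 1.
Discriminant D = b^2 - 4ac = (-1.232)^2 - 4*(1.408)*1 = 1.517824 - (5.632) = -4.114176.
D < 0, so the roots are the complex-conjugate pair z = (-b +/- i sqrt(-D)) / (2a) = 0.4375 +/- 0.7203i.
For a conjugate pair |z|^2 = z * conj(z) = (product of roots) = c/a = 1/(1.408) = 0.710227, so |z| = sqrt(0.710227) = 0.8427 for both roots.
Moduli of all roots: 0.8427, 0.8427.
All moduli strictly greater than 1? No.
Verdict: Not invertible.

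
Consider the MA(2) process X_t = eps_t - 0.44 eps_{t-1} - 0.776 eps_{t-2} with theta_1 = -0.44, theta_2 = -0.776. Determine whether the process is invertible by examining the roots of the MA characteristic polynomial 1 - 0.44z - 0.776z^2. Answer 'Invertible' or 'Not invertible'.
\text{Not invertible}

The MA(q) characteristic polynomial is P(z) = 1 - 0.44z - 0.776z^2.
Invertibility requires all roots to lie outside the unit circle, i.e. |z| > 1 for every root.
Set 1 + (-0.44) z + (-0.776) z^2 = 0, i.e. a z^2 + b z + c = 0 with a = -0.776, b = -0.44, c = 1.
Discriminant D = b^2 - 4ac = (-0.44)^2 - 4*(-0.776)*1 = 0.1936 - (-3.104) = 3.2976.
D >= 0, so the roots are real: z = (-b +/- sqrt(D)) / (2a) = (0.44 +/- 1.81593) / (-1.552).
  z_1 = (0.44 + 1.81593) / (-1.552) = -1.4536,   |z_1| = 1.4536.
  z_2 = (0.44 - 1.81593) / (-1.552) = 0.8866,   |z_2| = 0.8866.
Moduli of all roots: 1.4536, 0.8866.
All moduli strictly greater than 1? No.
Verdict: Not invertible.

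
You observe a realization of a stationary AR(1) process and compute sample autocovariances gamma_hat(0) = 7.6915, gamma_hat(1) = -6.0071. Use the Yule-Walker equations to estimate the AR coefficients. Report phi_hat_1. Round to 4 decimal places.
\hat\phi_{1} = -0.7810

The Yule-Walker equations for an AR(p) process read, in matrix form,
  Gamma_p phi = r_p,   with   (Gamma_p)_{ij} = gamma(|i - j|),
                       (r_p)_i = gamma(i),   i,j = 1..p.
Substitute the sample gammas (Toeplitz matrix and right-hand side of size 1):
  Gamma_p = [[7.6915]]
  r_p     = [-6.0071]
With p = 1 this is the single equation gamma(0) phi_1 = gamma(1):
  phi_hat_1 = gamma(1) / gamma(0) = -6.0071 / 7.6915 = -0.7810.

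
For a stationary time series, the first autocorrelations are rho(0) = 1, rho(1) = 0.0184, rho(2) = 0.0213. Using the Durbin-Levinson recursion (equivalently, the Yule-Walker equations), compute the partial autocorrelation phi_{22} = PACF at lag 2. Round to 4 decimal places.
\phi_{22} = 0.0210

The PACF at lag k is phi_{kk}, the last component of the solution
to the Yule-Walker system G_k phi = r_k where
  (G_k)_{ij} = rho(|i - j|), (r_k)_i = rho(i), i,j = 1..k.
Equivalently, Durbin-Levinson gives phi_{kk} iteratively:
  phi_{11} = rho(1)
  phi_{kk} = [rho(k) - sum_{j=1..k-1} phi_{k-1,j} rho(k-j)]
            / [1 - sum_{j=1..k-1} phi_{k-1,j} rho(j)],
  phi_{k,j} = phi_{k-1,j} - phi_{kk} phi_{k-1,k-j},  j = 1..k-1.
Step k = 1:
  phi_11 = rho(1) = 0.0184.
Step k = 2:
  phi_22 = [rho(2) - phi_11 rho(1)] / [1 - phi_11 rho(1)] = [0.0213 - (0.0184)(0.0184)] / [1 - (0.0184)(0.0184)]
         = 0.02096144 / 0.99966144 = 0.021.
Therefore phi_{22} = 0.0210.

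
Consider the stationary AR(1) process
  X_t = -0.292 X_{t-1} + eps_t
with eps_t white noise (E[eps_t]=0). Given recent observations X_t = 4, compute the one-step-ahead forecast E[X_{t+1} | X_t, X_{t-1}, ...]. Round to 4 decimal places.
E[X_{t+1} \mid \mathcal F_t] = -1.1680

For an AR(p) model X_t = c + sum_i phi_i X_{t-i} + eps_t, the
one-step-ahead conditional mean is
  E[X_{t+1} | X_t, ...] = c + sum_i phi_i X_{t+1-i}.
Substitute known values:
  E[X_{t+1} | ...] = (-0.292) * (4)
                   = -1.1680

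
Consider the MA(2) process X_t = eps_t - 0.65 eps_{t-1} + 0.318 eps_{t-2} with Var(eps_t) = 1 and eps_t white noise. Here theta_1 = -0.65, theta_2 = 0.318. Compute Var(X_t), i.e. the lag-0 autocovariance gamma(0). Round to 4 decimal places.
\gamma(0) = 1.5236

For an MA(q) process X_t = eps_t + sum_i theta_i eps_{t-i} with
Var(eps_t) = sigma^2, the variance is
  gamma(0) = sigma^2 * (1 + sum_i theta_i^2).
  sum_i theta_i^2 = (-0.65)^2 + (0.318)^2 = 0.4225 + 0.101124 = 0.523624.
  gamma(0) = 1 * (1 + 0.523624) = 1 * 1.523624 = 1.523624, which rounds to 1.5236.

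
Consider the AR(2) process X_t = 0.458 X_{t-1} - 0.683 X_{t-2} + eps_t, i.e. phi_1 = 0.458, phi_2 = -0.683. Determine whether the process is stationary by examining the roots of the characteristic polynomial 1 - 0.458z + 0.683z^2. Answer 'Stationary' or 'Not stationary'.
\text{Stationary}

The AR(p) characteristic polynomial is P(z) = 1 - 0.458z + 0.683z^2.
Stationarity requires all roots to lie outside the unit circle, i.e. |z| > 1 for every root.
Set 1 + (-0.458) z + (0.683) z^2 = 0, i.e. a z^2 + b z + c = 0 with a = 0.683, b = -0.458, c = 1.
Discriminant D = b^2 - 4ac = (-0.458)^2 - 4*(0.683)*1 = 0.209764 - (2.732) = -2.522236.
D < 0, so the roots are the complex-conjugate pair z = (-b +/- i sqrt(-D)) / (2a) = 0.3353 +/- 1.1626i.
For a conjugate pair |z|^2 = z * conj(z) = (product of roots) = c/a = 1/(0.683) = 1.464129, so |z| = sqrt(1.464129) = 1.21 for both roots.
Moduli of all roots: 1.2100, 1.2100.
All moduli strictly greater than 1? Yes.
Verdict: Stationary.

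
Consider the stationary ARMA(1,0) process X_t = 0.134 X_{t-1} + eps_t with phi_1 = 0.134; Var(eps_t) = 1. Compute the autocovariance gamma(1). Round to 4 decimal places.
\gamma(1) = 0.1365

Multiply the model equation by X_{t-k} and take expectations. With theta_0 = psi_0 = 1 and psi_j the MA(infinity) weights, this gives
  gamma(k) - sum_i phi_i gamma(k-i) = c_k,
  c_k = sigma^2 * sum_{j=k..q} theta_j psi_{j-k}   (c_k = 0 for k > q),
using gamma(-m) = gamma(m).
Pure AR (q = 0): c_0 = sigma^2 = 1, c_k = 0 for k >= 1.
Equations for k = 0 and k = 1 (AR order 1):
  gamma(0) = phi_1 gamma(1) + c_0
  gamma(1) = phi_1 gamma(0) + c_1
Substituting the second into the first: gamma(0) (1 - phi_1^2) = c_0 + phi_1 c_1, so
  gamma(0) = c_0 / (1 - phi_1^2) = 1 / (1 - (0.134)^2) = 1 / 0.982044 = 1.018284.
  gamma(1) = phi_1 gamma(0) = (0.134)(1.018284) = 0.13645.
Therefore gamma(1) = 0.1365 (to 4 decimal places).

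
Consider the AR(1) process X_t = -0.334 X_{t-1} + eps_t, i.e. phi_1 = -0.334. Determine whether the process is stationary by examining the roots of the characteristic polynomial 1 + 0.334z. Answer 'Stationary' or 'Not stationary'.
\text{Stationary}

The AR(p) characteristic polynomial is P(z) = 1 + 0.334z.
Stationarity requires all roots to lie outside the unit circle, i.e. |z| > 1 for every root.
This is linear in z: 1 + (0.334) z = 0  =>  z = -1/(0.334) = -2.994012,  |z| = 2.994012.
Moduli of all roots: 2.9940.
All moduli strictly greater than 1? Yes.
Verdict: Stationary.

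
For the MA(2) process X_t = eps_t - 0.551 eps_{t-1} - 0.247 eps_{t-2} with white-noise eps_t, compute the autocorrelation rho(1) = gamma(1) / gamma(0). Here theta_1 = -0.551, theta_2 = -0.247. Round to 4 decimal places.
\rho(1) = -0.3040

For an MA(q) process with theta_0 = 1, the autocovariance is
  gamma(k) = sigma^2 * sum_{i=0..q-k} theta_i * theta_{i+k},
and rho(k) = gamma(k) / gamma(0). Sigma^2 cancels.
  numerator   = (1)*(-0.551) + (-0.551)*(-0.247) = -0.414903.
  denominator = (1)^2 + (-0.551)^2 + (-0.247)^2 = 1.36461.
  rho(1) = -0.414903 / 1.36461 = -0.3040.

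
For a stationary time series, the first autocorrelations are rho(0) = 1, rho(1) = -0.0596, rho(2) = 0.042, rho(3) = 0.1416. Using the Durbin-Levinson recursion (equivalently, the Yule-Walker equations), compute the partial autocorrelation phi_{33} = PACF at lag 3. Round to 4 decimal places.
\phi_{33} = 0.1470

The PACF at lag k is phi_{kk}, the last component of the solution
to the Yule-Walker system G_k phi = r_k where
  (G_k)_{ij} = rho(|i - j|), (r_k)_i = rho(i), i,j = 1..k.
Equivalently, Durbin-Levinson gives phi_{kk} iteratively:
  phi_{11} = rho(1)
  phi_{kk} = [rho(k) - sum_{j=1..k-1} phi_{k-1,j} rho(k-j)]
            / [1 - sum_{j=1..k-1} phi_{k-1,j} rho(j)],
  phi_{k,j} = phi_{k-1,j} - phi_{kk} phi_{k-1,k-j},  j = 1..k-1.
Step k = 1:
  phi_11 = rho(1) = -0.0596.
Step k = 2:
  phi_22 = [rho(2) - phi_11 rho(1)] / [1 - phi_11 rho(1)] = [0.042 - (-0.0596)(-0.0596)] / [1 - (-0.0596)(-0.0596)]
         = 0.03844784 / 0.99644784 = 0.038585.
  Update: phi_21 = phi_11 - phi_22 phi_11 = -0.0596 - (0.038585)(-0.0596) = -0.0573.
Step k = 3:
  phi_33 = [rho(3) - phi_21 rho(2) - phi_22 rho(1)] / [1 - phi_21 rho(1) - phi_22 rho(2)]
    numerator   = 0.1416 - (-0.0573)(0.042) - (0.038585)(-0.0596) = 0.14630627
    denominator = 1 - (-0.0573)(-0.0596) - (0.038585)(0.042) = 0.99496433
  phi_33 = 0.14630627 / 0.99496433 = 0.147.
Therefore phi_{33} = 0.1470.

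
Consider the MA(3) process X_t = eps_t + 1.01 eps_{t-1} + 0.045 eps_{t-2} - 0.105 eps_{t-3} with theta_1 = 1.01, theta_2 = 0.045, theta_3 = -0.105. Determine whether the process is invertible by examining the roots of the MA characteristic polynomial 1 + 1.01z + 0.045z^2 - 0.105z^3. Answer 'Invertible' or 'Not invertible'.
\text{Invertible}

The MA(q) characteristic polynomial is P(z) = 1 + 1.01z + 0.045z^2 - 0.105z^3.
Invertibility requires all roots to lie outside the unit circle, i.e. |z| > 1 for every root.
Degree 3: look for a simple real root z0 first, then factor out (1 - z/z0) and solve the remaining quadratic.
Testing z0 = -2: P(-2) = 1 + (1.01)(-2) + (0.045)(-2)^2 + (-0.105)(-2)^3
  = 1 + (-2.02) + (0.18) + (0.84) = 0.  So z_0 = -2 is a root, |z_0| = 2.
Divide out the factor (1 + 0.5 z) = (1 - z/z0) (since 1/z0 = -0.5):
  P(z) = (1 + 0.5 z)(1 + (0.51) z + (-0.21) z^2)
  [check: z-coef 0.51 - (-0.5) = 1.01; z^2-coef -0.21 - (-0.5)(0.51) = 0.045; z^3-coef -(-0.5)(-0.21) = -0.105.]
Remaining roots from the quadratic factor 1 + (0.51) z + (-0.21) z^2:
  Set 1 + (0.51) z + (-0.21) z^2 = 0, i.e. a z^2 + b z + c = 0 with a = -0.21, b = 0.51, c = 1.
  Discriminant D = b^2 - 4ac = (0.51)^2 - 4*(-0.21)*1 = 0.2601 - (-0.84) = 1.1001.
  D >= 0, so the roots are real: z = (-b +/- sqrt(D)) / (2a) = (-0.51 +/- 1.048857) / (-0.42).
    z_1 = (-0.51 + 1.048857) / (-0.42) = -1.283,   |z_1| = 1.283.
    z_2 = (-0.51 - 1.048857) / (-0.42) = 3.7116,   |z_2| = 3.7116.
Moduli of all roots: 2.0000, 1.2830, 3.7116.
All moduli strictly greater than 1? Yes.
Verdict: Invertible.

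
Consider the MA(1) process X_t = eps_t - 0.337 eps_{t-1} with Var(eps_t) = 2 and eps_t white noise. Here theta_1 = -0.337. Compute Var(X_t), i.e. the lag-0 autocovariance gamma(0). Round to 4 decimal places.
\gamma(0) = 2.2271

For an MA(q) process X_t = eps_t + sum_i theta_i eps_{t-i} with
Var(eps_t) = sigma^2, the variance is
  gamma(0) = sigma^2 * (1 + sum_i theta_i^2).
  sum_i theta_i^2 = (-0.337)^2 = 0.113569.
  gamma(0) = 2 * (1 + 0.113569) = 2 * 1.113569 = 2.227138, which rounds to 2.2271.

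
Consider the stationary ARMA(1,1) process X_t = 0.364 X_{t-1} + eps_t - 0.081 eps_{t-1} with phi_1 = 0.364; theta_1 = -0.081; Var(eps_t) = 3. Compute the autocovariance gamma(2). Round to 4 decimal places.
\gamma(2) = 0.3457

Multiply the model equation by X_{t-k} and take expectations. With theta_0 = psi_0 = 1 and psi_j the MA(infinity) weights, this gives
  gamma(k) - sum_i phi_i gamma(k-i) = c_k,
  c_k = sigma^2 * sum_{j=k..q} theta_j psi_{j-k}   (c_k = 0 for k > q),
using gamma(-m) = gamma(m).
psi-weights needed (psi_j = theta_j + sum_i phi_i psi_{j-i}):
  psi_1 = theta_1 + phi_1 = -0.081 + (0.364) = 0.283
Right-hand sides:
  c_0 = sigma^2 (1 + theta_1 psi_1) = 3 * (1 + (-0.081)(0.283)) = 3 * 0.977077 = 2.931231
  c_1 = sigma^2 theta_1 = 3 * (-0.081) = -0.243
  c_2 = 0
Equations for k = 0 and k = 1 (AR order 1):
  gamma(0) = phi_1 gamma(1) + c_0
  gamma(1) = phi_1 gamma(0) + c_1
Substituting the second into the first: gamma(0) (1 - phi_1^2) = c_0 + phi_1 c_1, so
  gamma(0) = (c_0 + phi_1 c_1) / (1 - phi_1^2) = (2.931231 + (0.364)(-0.243)) / (1 - (0.364)^2) = 2.842779 / 0.867504 = 3.276964.
  gamma(1) = phi_1 gamma(0) + c_1 = (0.364)(3.276964) + (-0.243) = 0.949815.
For k = 2 (> q): gamma(2) = phi_1 gamma(1) = (0.364)(0.949815) = 0.345733.
Therefore gamma(2) = 0.3457 (to 4 decimal places).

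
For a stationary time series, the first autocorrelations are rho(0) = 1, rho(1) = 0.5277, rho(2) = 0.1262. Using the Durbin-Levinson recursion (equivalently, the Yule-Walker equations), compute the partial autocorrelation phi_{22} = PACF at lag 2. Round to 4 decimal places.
\phi_{22} = -0.2110

The PACF at lag k is phi_{kk}, the last component of the solution
to the Yule-Walker system G_k phi = r_k where
  (G_k)_{ij} = rho(|i - j|), (r_k)_i = rho(i), i,j = 1..k.
Equivalently, Durbin-Levinson gives phi_{kk} iteratively:
  phi_{11} = rho(1)
  phi_{kk} = [rho(k) - sum_{j=1..k-1} phi_{k-1,j} rho(k-j)]
            / [1 - sum_{j=1..k-1} phi_{k-1,j} rho(j)],
  phi_{k,j} = phi_{k-1,j} - phi_{kk} phi_{k-1,k-j},  j = 1..k-1.
Step k = 1:
  phi_11 = rho(1) = 0.5277.
Step k = 2:
  phi_22 = [rho(2) - phi_11 rho(1)] / [1 - phi_11 rho(1)] = [0.1262 - (0.5277)(0.5277)] / [1 - (0.5277)(0.5277)]
         = -0.15226729 / 0.72153271 = -0.211.
Therefore phi_{22} = -0.2110.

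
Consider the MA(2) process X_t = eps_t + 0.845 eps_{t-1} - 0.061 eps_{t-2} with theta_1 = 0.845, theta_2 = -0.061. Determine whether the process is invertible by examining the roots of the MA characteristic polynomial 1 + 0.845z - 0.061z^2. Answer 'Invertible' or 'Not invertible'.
\text{Invertible}

The MA(q) characteristic polynomial is P(z) = 1 + 0.845z - 0.061z^2.
Invertibility requires all roots to lie outside the unit circle, i.e. |z| > 1 for every root.
Set 1 + (0.845) z + (-0.061) z^2 = 0, i.e. a z^2 + b z + c = 0 with a = -0.061, b = 0.845, c = 1.
Discriminant D = b^2 - 4ac = (0.845)^2 - 4*(-0.061)*1 = 0.714025 - (-0.244) = 0.958025.
D >= 0, so the roots are real: z = (-b +/- sqrt(D)) / (2a) = (-0.845 +/- 0.978788) / (-0.122).
  z_1 = (-0.845 + 0.978788) / (-0.122) = -1.0966,   |z_1| = 1.0966.
  z_2 = (-0.845 - 0.978788) / (-0.122) = 14.9491,   |z_2| = 14.9491.
Moduli of all roots: 1.0966, 14.9491.
All moduli strictly greater than 1? Yes.
Verdict: Invertible.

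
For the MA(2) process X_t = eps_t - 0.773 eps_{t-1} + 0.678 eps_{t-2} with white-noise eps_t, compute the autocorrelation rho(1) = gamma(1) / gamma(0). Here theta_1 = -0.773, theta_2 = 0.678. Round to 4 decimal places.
\rho(1) = -0.6305

For an MA(q) process with theta_0 = 1, the autocovariance is
  gamma(k) = sigma^2 * sum_{i=0..q-k} theta_i * theta_{i+k},
and rho(k) = gamma(k) / gamma(0). Sigma^2 cancels.
  numerator   = (1)*(-0.773) + (-0.773)*(0.678) = -1.297094.
  denominator = (1)^2 + (-0.773)^2 + (0.678)^2 = 2.057213.
  rho(1) = -1.297094 / 2.057213 = -0.6305.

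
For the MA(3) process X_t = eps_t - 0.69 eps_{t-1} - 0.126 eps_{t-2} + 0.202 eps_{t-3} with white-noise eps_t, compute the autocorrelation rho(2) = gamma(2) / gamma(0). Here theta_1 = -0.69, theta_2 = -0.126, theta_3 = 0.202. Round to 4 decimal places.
\rho(2) = -0.1731

For an MA(q) process with theta_0 = 1, the autocovariance is
  gamma(k) = sigma^2 * sum_{i=0..q-k} theta_i * theta_{i+k},
and rho(k) = gamma(k) / gamma(0). Sigma^2 cancels.
  numerator   = (1)*(-0.126) + (-0.69)*(0.202) = -0.26538.
  denominator = (1)^2 + (-0.69)^2 + (-0.126)^2 + (0.202)^2 = 1.53278.
  rho(2) = -0.26538 / 1.53278 = -0.1731.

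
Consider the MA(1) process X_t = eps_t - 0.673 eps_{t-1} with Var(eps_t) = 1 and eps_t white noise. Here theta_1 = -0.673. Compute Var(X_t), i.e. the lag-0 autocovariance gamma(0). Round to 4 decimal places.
\gamma(0) = 1.4529

For an MA(q) process X_t = eps_t + sum_i theta_i eps_{t-i} with
Var(eps_t) = sigma^2, the variance is
  gamma(0) = sigma^2 * (1 + sum_i theta_i^2).
  sum_i theta_i^2 = (-0.673)^2 = 0.452929.
  gamma(0) = 1 * (1 + 0.452929) = 1 * 1.452929 = 1.452929, which rounds to 1.4529.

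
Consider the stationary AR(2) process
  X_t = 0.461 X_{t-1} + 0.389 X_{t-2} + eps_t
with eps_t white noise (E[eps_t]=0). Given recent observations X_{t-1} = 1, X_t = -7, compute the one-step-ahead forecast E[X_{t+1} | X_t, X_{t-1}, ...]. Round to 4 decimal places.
E[X_{t+1} \mid \mathcal F_t] = -2.8380

For an AR(p) model X_t = c + sum_i phi_i X_{t-i} + eps_t, the
one-step-ahead conditional mean is
  E[X_{t+1} | X_t, ...] = c + sum_i phi_i X_{t+1-i}.
Substitute known values:
  E[X_{t+1} | ...] = (0.461) * (-7) + (0.389) * (1)
                   = -2.8380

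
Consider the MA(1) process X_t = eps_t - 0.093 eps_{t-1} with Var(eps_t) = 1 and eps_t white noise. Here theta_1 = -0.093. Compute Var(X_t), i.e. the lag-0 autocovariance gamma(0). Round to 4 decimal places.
\gamma(0) = 1.0086

For an MA(q) process X_t = eps_t + sum_i theta_i eps_{t-i} with
Var(eps_t) = sigma^2, the variance is
  gamma(0) = sigma^2 * (1 + sum_i theta_i^2).
  sum_i theta_i^2 = (-0.093)^2 = 0.008649.
  gamma(0) = 1 * (1 + 0.008649) = 1 * 1.008649 = 1.008649, which rounds to 1.0086.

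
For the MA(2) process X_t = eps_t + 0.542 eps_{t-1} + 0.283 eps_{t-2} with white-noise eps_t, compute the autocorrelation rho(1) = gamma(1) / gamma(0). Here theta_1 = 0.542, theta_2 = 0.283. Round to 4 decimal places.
\rho(1) = 0.5062

For an MA(q) process with theta_0 = 1, the autocovariance is
  gamma(k) = sigma^2 * sum_{i=0..q-k} theta_i * theta_{i+k},
and rho(k) = gamma(k) / gamma(0). Sigma^2 cancels.
  numerator   = (1)*(0.542) + (0.542)*(0.283) = 0.695386.
  denominator = (1)^2 + (0.542)^2 + (0.283)^2 = 1.373853.
  rho(1) = 0.695386 / 1.373853 = 0.5062.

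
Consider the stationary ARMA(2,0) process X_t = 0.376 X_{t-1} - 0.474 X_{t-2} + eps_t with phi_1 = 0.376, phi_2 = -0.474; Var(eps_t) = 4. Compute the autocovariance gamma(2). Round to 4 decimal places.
\gamma(2) = -2.0864

Multiply the model equation by X_{t-k} and take expectations. With theta_0 = psi_0 = 1 and psi_j the MA(infinity) weights, this gives
  gamma(k) - sum_i phi_i gamma(k-i) = c_k,
  c_k = sigma^2 * sum_{j=k..q} theta_j psi_{j-k}   (c_k = 0 for k > q),
using gamma(-m) = gamma(m).
Pure AR (q = 0): c_0 = sigma^2 = 4, c_k = 0 for k >= 1.
Equations for k = 0, 1, 2 (AR order 2, c_2 = 0):
  (E0) gamma(0) = phi_1 gamma(1) + phi_2 gamma(2) + c_0
  (E1) gamma(1) = phi_1 gamma(0) + phi_2 gamma(1) + c_1
  (E2) gamma(2) = phi_1 gamma(1) + phi_2 gamma(0)
From (E1): gamma(1) = A gamma(0) + B with
  A = phi_1 / (1 - phi_2) = 0.376 / 1.474 = 0.255088,   B = c_1 / (1 - phi_2) = 0 / 1.474 = 0.
Insert (E2) into (E0): gamma(0) (1 - phi_2^2) = phi_1 (1 + phi_2) gamma(1) + c_0.
  phi_1 (1 + phi_2) = (0.376)(0.526) = 0.197776,   1 - phi_2^2 = 0.775324.
Replace gamma(1) by A gamma(0) + B and collect gamma(0):
  gamma(0) [0.775324 - (0.197776)(0.255088)] = c_0 = 4
  gamma(0) * 0.724874 = 4
  gamma(0) = 4 / 0.724874 = 5.518203.
  gamma(1) = A gamma(0) = (0.255088)(5.518203) = 1.407628.
  gamma(2) = phi_1 gamma(1) + phi_2 gamma(0) = (0.376)(1.407628) + (-0.474)(5.518203) = -2.08636.
Therefore gamma(2) = -2.0864 (to 4 decimal places).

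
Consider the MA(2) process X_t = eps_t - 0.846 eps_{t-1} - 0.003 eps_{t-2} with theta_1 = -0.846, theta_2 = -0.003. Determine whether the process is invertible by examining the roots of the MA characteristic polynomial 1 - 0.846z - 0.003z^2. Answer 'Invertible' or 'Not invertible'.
\text{Invertible}

The MA(q) characteristic polynomial is P(z) = 1 - 0.846z - 0.003z^2.
Invertibility requires all roots to lie outside the unit circle, i.e. |z| > 1 for every root.
Set 1 + (-0.846) z + (-0.003) z^2 = 0, i.e. a z^2 + b z + c = 0 with a = -0.003, b = -0.846, c = 1.
Discriminant D = b^2 - 4ac = (-0.846)^2 - 4*(-0.003)*1 = 0.715716 - (-0.012) = 0.727716.
D >= 0, so the roots are real: z = (-b +/- sqrt(D)) / (2a) = (0.846 +/- 0.853063) / (-0.006).
  z_1 = (0.846 + 0.853063) / (-0.006) = -283.1771,   |z_1| = 283.1771.
  z_2 = (0.846 - 0.853063) / (-0.006) = 1.1771,   |z_2| = 1.1771.
Moduli of all roots: 283.1771, 1.1771.
All moduli strictly greater than 1? Yes.
Verdict: Invertible.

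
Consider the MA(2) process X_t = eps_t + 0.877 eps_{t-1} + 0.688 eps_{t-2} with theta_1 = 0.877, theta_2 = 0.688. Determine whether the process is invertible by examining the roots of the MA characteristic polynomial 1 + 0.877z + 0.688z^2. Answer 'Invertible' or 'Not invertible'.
\text{Invertible}

The MA(q) characteristic polynomial is P(z) = 1 + 0.877z + 0.688z^2.
Invertibility requires all roots to lie outside the unit circle, i.e. |z| > 1 for every root.
Set 1 + (0.877) z + (0.688) z^2 = 0, i.e. a z^2 + b z + c = 0 with a = 0.688, b = 0.877, c = 1.
Discriminant D = b^2 - 4ac = (0.877)^2 - 4*(0.688)*1 = 0.769129 - (2.752) = -1.982871.
D < 0, so the roots are the complex-conjugate pair z = (-b +/- i sqrt(-D)) / (2a) = -0.6374 +/- 1.0234i.
For a conjugate pair |z|^2 = z * conj(z) = (product of roots) = c/a = 1/(0.688) = 1.453488, so |z| = sqrt(1.453488) = 1.2056 for both roots.
Moduli of all roots: 1.2056, 1.2056.
All moduli strictly greater than 1? Yes.
Verdict: Invertible.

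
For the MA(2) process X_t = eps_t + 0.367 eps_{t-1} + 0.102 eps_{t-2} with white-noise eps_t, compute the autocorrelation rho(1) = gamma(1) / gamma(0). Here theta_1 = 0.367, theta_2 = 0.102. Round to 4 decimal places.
\rho(1) = 0.3532

For an MA(q) process with theta_0 = 1, the autocovariance is
  gamma(k) = sigma^2 * sum_{i=0..q-k} theta_i * theta_{i+k},
and rho(k) = gamma(k) / gamma(0). Sigma^2 cancels.
  numerator   = (1)*(0.367) + (0.367)*(0.102) = 0.404434.
  denominator = (1)^2 + (0.367)^2 + (0.102)^2 = 1.145093.
  rho(1) = 0.404434 / 1.145093 = 0.3532.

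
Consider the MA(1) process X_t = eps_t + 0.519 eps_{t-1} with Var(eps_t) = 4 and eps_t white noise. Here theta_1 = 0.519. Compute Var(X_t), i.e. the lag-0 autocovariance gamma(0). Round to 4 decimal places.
\gamma(0) = 5.0774

For an MA(q) process X_t = eps_t + sum_i theta_i eps_{t-i} with
Var(eps_t) = sigma^2, the variance is
  gamma(0) = sigma^2 * (1 + sum_i theta_i^2).
  sum_i theta_i^2 = (0.519)^2 = 0.269361.
  gamma(0) = 4 * (1 + 0.269361) = 4 * 1.269361 = 5.077444, which rounds to 5.0774.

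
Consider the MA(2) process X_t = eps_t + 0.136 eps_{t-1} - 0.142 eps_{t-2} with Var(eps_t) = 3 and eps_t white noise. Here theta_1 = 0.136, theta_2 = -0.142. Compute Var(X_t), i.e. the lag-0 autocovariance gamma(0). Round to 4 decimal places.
\gamma(0) = 3.1160

For an MA(q) process X_t = eps_t + sum_i theta_i eps_{t-i} with
Var(eps_t) = sigma^2, the variance is
  gamma(0) = sigma^2 * (1 + sum_i theta_i^2).
  sum_i theta_i^2 = (0.136)^2 + (-0.142)^2 = 0.018496 + 0.020164 = 0.03866.
  gamma(0) = 3 * (1 + 0.03866) = 3 * 1.03866 = 3.11598, which rounds to 3.1160.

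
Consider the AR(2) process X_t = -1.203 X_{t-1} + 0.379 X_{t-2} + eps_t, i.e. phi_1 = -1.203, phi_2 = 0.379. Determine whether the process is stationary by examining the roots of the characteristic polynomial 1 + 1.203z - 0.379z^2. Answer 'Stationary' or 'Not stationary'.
\text{Not stationary}

The AR(p) characteristic polynomial is P(z) = 1 + 1.203z - 0.379z^2.
Stationarity requires all roots to lie outside the unit circle, i.e. |z| > 1 for every root.
Set 1 + (1.203) z + (-0.379) z^2 = 0, i.e. a z^2 + b z + c = 0 with a = -0.379, b = 1.203, c = 1.
Discriminant D = b^2 - 4ac = (1.203)^2 - 4*(-0.379)*1 = 1.447209 - (-1.516) = 2.963209.
D >= 0, so the roots are real: z = (-b +/- sqrt(D)) / (2a) = (-1.203 +/- 1.721397) / (-0.758).
  z_1 = (-1.203 + 1.721397) / (-0.758) = -0.6839,   |z_1| = 0.6839.
  z_2 = (-1.203 - 1.721397) / (-0.758) = 3.858,   |z_2| = 3.858.
Moduli of all roots: 0.6839, 3.8580.
All moduli strictly greater than 1? No.
Verdict: Not stationary.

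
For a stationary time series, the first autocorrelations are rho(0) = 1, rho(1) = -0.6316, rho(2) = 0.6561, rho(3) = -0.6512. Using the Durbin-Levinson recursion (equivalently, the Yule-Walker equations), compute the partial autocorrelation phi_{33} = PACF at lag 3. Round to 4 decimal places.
\phi_{33} = -0.2930

The PACF at lag k is phi_{kk}, the last component of the solution
to the Yule-Walker system G_k phi = r_k where
  (G_k)_{ij} = rho(|i - j|), (r_k)_i = rho(i), i,j = 1..k.
Equivalently, Durbin-Levinson gives phi_{kk} iteratively:
  phi_{11} = rho(1)
  phi_{kk} = [rho(k) - sum_{j=1..k-1} phi_{k-1,j} rho(k-j)]
            / [1 - sum_{j=1..k-1} phi_{k-1,j} rho(j)],
  phi_{k,j} = phi_{k-1,j} - phi_{kk} phi_{k-1,k-j},  j = 1..k-1.
Step k = 1:
  phi_11 = rho(1) = -0.6316.
Step k = 2:
  phi_22 = [rho(2) - phi_11 rho(1)] / [1 - phi_11 rho(1)] = [0.6561 - (-0.6316)(-0.6316)] / [1 - (-0.6316)(-0.6316)]
         = 0.25718144 / 0.60108144 = 0.427865.
  Update: phi_21 = phi_11 - phi_22 phi_11 = -0.6316 - (0.427865)(-0.6316) = -0.361361.
Step k = 3:
  phi_33 = [rho(3) - phi_21 rho(2) - phi_22 rho(1)] / [1 - phi_21 rho(1) - phi_22 rho(2)]
    numerator   = -0.6512 - (-0.361361)(0.6561) - (0.427865)(-0.6316) = -0.14387196
    denominator = 1 - (-0.361361)(-0.6316) - (0.427865)(0.6561) = 0.49104262
  phi_33 = -0.14387196 / 0.49104262 = -0.293.
Therefore phi_{33} = -0.2930.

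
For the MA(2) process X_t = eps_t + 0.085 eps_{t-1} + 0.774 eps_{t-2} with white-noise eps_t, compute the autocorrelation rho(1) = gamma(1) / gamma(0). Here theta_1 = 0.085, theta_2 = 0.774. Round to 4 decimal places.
\rho(1) = 0.0939

For an MA(q) process with theta_0 = 1, the autocovariance is
  gamma(k) = sigma^2 * sum_{i=0..q-k} theta_i * theta_{i+k},
and rho(k) = gamma(k) / gamma(0). Sigma^2 cancels.
  numerator   = (1)*(0.085) + (0.085)*(0.774) = 0.15079.
  denominator = (1)^2 + (0.085)^2 + (0.774)^2 = 1.606301.
  rho(1) = 0.15079 / 1.606301 = 0.0939.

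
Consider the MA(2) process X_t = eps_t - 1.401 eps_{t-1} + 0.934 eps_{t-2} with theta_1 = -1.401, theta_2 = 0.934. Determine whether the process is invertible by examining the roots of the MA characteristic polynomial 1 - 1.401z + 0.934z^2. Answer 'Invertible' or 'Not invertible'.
\text{Invertible}

The MA(q) characteristic polynomial is P(z) = 1 - 1.401z + 0.934z^2.
Invertibility requires all roots to lie outside the unit circle, i.e. |z| > 1 for every root.
Set 1 + (-1.401) z + (0.934) z^2 = 0, i.e. a z^2 + b z + c = 0 with a = 0.934, b = -1.401, c = 1.
Discriminant D = b^2 - 4ac = (-1.401)^2 - 4*(0.934)*1 = 1.962801 - (3.736) = -1.773199.
D < 0, so the roots are the complex-conjugate pair z = (-b +/- i sqrt(-D)) / (2a) = 0.75 +/- 0.7129i.
For a conjugate pair |z|^2 = z * conj(z) = (product of roots) = c/a = 1/(0.934) = 1.070664, so |z| = sqrt(1.070664) = 1.0347 for both roots.
Moduli of all roots: 1.0347, 1.0347.
All moduli strictly greater than 1? Yes.
Verdict: Invertible.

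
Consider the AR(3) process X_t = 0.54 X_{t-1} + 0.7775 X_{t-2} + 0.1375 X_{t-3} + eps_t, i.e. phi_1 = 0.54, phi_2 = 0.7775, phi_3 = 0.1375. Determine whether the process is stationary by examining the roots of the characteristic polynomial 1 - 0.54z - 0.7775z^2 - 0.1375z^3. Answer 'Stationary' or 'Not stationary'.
\text{Not stationary}

The AR(p) characteristic polynomial is P(z) = 1 - 0.54z - 0.7775z^2 - 0.1375z^3.
Stationarity requires all roots to lie outside the unit circle, i.e. |z| > 1 for every root.
Degree 3: look for a simple real root z0 first, then factor out (1 - z/z0) and solve the remaining quadratic.
Testing z0 = 0.8: P(0.8) = 1 + (-0.54)(0.8) + (-0.7775)(0.8)^2 + (-0.1375)(0.8)^3
  = 1 + (-0.432) + (-0.4976) + (-0.0704) = 0.  So z_0 = 0.8 is a root, |z_0| = 0.8.
Divide out the factor (1 - 1.25 z) = (1 - z/z0) (since 1/z0 = 1.25):
  P(z) = (1 - 1.25 z)(1 + (0.71) z + (0.11) z^2)
  [check: z-coef 0.71 - (1.25) = -0.54; z^2-coef 0.11 - (1.25)(0.71) = -0.7775; z^3-coef -(1.25)(0.11) = -0.1375.]
Remaining roots from the quadratic factor 1 + (0.71) z + (0.11) z^2:
  Set 1 + (0.71) z + (0.11) z^2 = 0, i.e. a z^2 + b z + c = 0 with a = 0.11, b = 0.71, c = 1.
  Discriminant D = b^2 - 4ac = (0.71)^2 - 4*(0.11)*1 = 0.5041 - (0.44) = 0.0641.
  D >= 0, so the roots are real: z = (-b +/- sqrt(D)) / (2a) = (-0.71 +/- 0.25318) / (0.22).
    z_1 = (-0.71 + 0.25318) / (0.22) = -2.0765,   |z_1| = 2.0765.
    z_2 = (-0.71 - 0.25318) / (0.22) = -4.3781,   |z_2| = 4.3781.
Moduli of all roots: 0.8000, 2.0765, 4.3781.
All moduli strictly greater than 1? No.
Verdict: Not stationary.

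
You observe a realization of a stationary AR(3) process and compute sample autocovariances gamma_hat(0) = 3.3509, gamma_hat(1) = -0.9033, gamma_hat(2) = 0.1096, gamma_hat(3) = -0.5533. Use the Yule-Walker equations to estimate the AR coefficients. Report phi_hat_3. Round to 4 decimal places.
\hat\phi_{3} = -0.1810

The Yule-Walker equations for an AR(p) process read, in matrix form,
  Gamma_p phi = r_p,   with   (Gamma_p)_{ij} = gamma(|i - j|),
                       (r_p)_i = gamma(i),   i,j = 1..p.
Substitute the sample gammas (Toeplitz matrix and right-hand side of size 3):
  Gamma_p = [[3.3509, -0.9033, 0.1096], [-0.9033, 3.3509, -0.9033], [0.1096, -0.9033, 3.3509]]
  r_p     = [-0.9033, 0.1096, -0.5533]
Written out (R1..R3):
  (R1) 3.3509 phi_1 - 0.9033 phi_2 + 0.1096 phi_3 = -0.9033
  (R2) -0.9033 phi_1 + 3.3509 phi_2 - 0.9033 phi_3 = 0.1096
  (R3) 0.1096 phi_1 - 0.9033 phi_2 + 3.3509 phi_3 = -0.5533
Gaussian elimination:
  R2 <- R2 - (-0.9033/3.3509) R1 = R2 - (-0.269569) R1:  3.107398 phi_2 - 0.873755 phi_3 = -0.133902
  R3 <- R3 - (0.1096/3.3509) R1 = R3 - (0.032708) R1:  -0.873755 phi_2 + 3.347315 phi_3 = -0.523755
  R3 <- R3 - (-0.873755/3.107398) R2 = R3 - (-0.281185) R2:  3.101628 phi_3 = -0.561406
Back-substitution:
  phi_hat_3 = -0.561406 / 3.101628 = -0.181004
  phi_hat_2 = (-0.133902 - (-0.873755)(-0.181004)) / 3.107398 = -0.093987
  phi_hat_1 = (-0.9033 - (-0.9033)(-0.093987) - (0.1096)(-0.181004)) / 3.3509 = -0.288985
So phi_hat = [-0.2890, -0.0940, -0.1810].
Therefore phi_hat_3 = -0.1810.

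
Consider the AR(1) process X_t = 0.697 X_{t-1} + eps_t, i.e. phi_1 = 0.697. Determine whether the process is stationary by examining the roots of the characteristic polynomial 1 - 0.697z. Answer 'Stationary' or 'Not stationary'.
\text{Stationary}

The AR(p) characteristic polynomial is P(z) = 1 - 0.697z.
Stationarity requires all roots to lie outside the unit circle, i.e. |z| > 1 for every root.
This is linear in z: 1 + (-0.697) z = 0  =>  z = -1/(-0.697) = 1.43472,  |z| = 1.43472.
Moduli of all roots: 1.4347.
All moduli strictly greater than 1? Yes.
Verdict: Stationary.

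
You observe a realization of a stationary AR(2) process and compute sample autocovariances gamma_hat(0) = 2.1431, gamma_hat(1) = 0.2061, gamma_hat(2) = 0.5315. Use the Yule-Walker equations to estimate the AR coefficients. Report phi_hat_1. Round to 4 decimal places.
\hat\phi_{1} = 0.0730

The Yule-Walker equations for an AR(p) process read, in matrix form,
  Gamma_p phi = r_p,   with   (Gamma_p)_{ij} = gamma(|i - j|),
                       (r_p)_i = gamma(i),   i,j = 1..p.
Substitute the sample gammas (Toeplitz matrix and right-hand side of size 2):
  Gamma_p = [[2.1431, 0.2061], [0.2061, 2.1431]]
  r_p     = [0.2061, 0.5315]
Written out:
  2.1431 phi_1 + 0.2061 phi_2 = 0.2061
  0.2061 phi_1 + 2.1431 phi_2 = 0.5315
Solve by Cramer's rule:
  det = gamma(0)^2 - gamma(1)^2 = (2.1431)^2 - (0.2061)^2 = 4.59287761 - 0.04247721 = 4.5504004
  phi_hat_1 = [gamma(1) gamma(0) - gamma(1) gamma(2)] / det = [(0.2061)(2.1431) - (0.2061)(0.5315)] / 4.5504004 = 0.33215076 / 4.5504004 = 0.073
  phi_hat_2 = [gamma(0) gamma(2) - gamma(1)^2] / det = [(2.1431)(0.5315) - (0.2061)^2] / 4.5504004 = 1.09658044 / 4.5504004 = 0.241
So phi_hat = [0.0730, 0.2410].
Therefore phi_hat_1 = 0.0730.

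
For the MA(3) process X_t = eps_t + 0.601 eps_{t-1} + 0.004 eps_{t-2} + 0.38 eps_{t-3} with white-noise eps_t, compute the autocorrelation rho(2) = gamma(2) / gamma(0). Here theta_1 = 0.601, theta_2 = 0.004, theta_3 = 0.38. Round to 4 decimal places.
\rho(2) = 0.1543

For an MA(q) process with theta_0 = 1, the autocovariance is
  gamma(k) = sigma^2 * sum_{i=0..q-k} theta_i * theta_{i+k},
and rho(k) = gamma(k) / gamma(0). Sigma^2 cancels.
  numerator   = (1)*(0.004) + (0.601)*(0.38) = 0.23238.
  denominator = (1)^2 + (0.601)^2 + (0.004)^2 + (0.38)^2 = 1.505617.
  rho(2) = 0.23238 / 1.505617 = 0.1543.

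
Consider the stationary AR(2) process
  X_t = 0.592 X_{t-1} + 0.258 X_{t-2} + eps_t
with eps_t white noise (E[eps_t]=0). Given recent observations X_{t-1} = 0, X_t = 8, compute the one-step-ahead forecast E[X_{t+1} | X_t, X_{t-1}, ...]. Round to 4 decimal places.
E[X_{t+1} \mid \mathcal F_t] = 4.7360

For an AR(p) model X_t = c + sum_i phi_i X_{t-i} + eps_t, the
one-step-ahead conditional mean is
  E[X_{t+1} | X_t, ...] = c + sum_i phi_i X_{t+1-i}.
Substitute known values:
  E[X_{t+1} | ...] = (0.592) * (8) + (0.258) * (0)
                   = 4.7360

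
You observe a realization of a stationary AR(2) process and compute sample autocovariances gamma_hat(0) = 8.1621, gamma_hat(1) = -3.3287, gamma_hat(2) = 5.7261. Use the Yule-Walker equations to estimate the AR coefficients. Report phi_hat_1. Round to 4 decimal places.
\hat\phi_{1} = -0.1460

The Yule-Walker equations for an AR(p) process read, in matrix form,
  Gamma_p phi = r_p,   with   (Gamma_p)_{ij} = gamma(|i - j|),
                       (r_p)_i = gamma(i),   i,j = 1..p.
Substitute the sample gammas (Toeplitz matrix and right-hand side of size 2):
  Gamma_p = [[8.1621, -3.3287], [-3.3287, 8.1621]]
  r_p     = [-3.3287, 5.7261]
Written out:
  8.1621 phi_1 - 3.3287 phi_2 = -3.3287
  -3.3287 phi_1 + 8.1621 phi_2 = 5.7261
Solve by Cramer's rule:
  det = gamma(0)^2 - gamma(1)^2 = (8.1621)^2 - (-3.3287)^2 = 66.61987641 - 11.08024369 = 55.53963272
  phi_hat_1 = [gamma(1) gamma(0) - gamma(1) gamma(2)] / det = [(-3.3287)(8.1621) - (-3.3287)(5.7261)] / 55.53963272 = -8.1087132 / 55.53963272 = -0.146
  phi_hat_2 = [gamma(0) gamma(2) - gamma(1)^2] / det = [(8.1621)(5.7261) - (-3.3287)^2] / 55.53963272 = 35.65675712 / 55.53963272 = 0.642
So phi_hat = [-0.1460, 0.6420].
Therefore phi_hat_1 = -0.1460.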